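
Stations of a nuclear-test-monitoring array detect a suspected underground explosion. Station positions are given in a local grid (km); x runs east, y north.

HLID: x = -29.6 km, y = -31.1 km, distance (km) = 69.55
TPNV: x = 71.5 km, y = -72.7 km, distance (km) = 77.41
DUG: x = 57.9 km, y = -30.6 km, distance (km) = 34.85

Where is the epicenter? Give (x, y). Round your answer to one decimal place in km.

Circle about each station: (x + 29.6)² + (y + 31.1)² = 69.55²; (x − 71.5)² + (y + 72.7)² = 77.41²; (x − 57.9)² + (y + 30.6)² = 34.85².
Subtracting pairs of circle equations eliminates x²+y² and gives linear equations (the radical axes):
202.2 x − 83.2 y = 7399.06
175.0 x + 1.0 y = 6068.08
Solving the 2×2 system: x ≈ 34.7, y ≈ -4.6 km.

(34.7, -4.6)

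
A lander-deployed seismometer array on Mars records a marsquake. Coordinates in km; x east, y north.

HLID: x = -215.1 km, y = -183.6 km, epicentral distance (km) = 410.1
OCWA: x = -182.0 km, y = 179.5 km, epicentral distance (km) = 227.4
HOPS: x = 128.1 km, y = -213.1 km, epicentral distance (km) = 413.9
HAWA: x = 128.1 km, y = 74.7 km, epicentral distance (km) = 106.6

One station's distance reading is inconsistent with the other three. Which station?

Solve using three stations at a time. Using HLID, OCWA, HAWA (subtract circle equations pairwise → linear system) gives (x, y) ≈ (41.3, 136.5).
Distances from that point to each station vs reported:
  HLID: calculated 410.1 vs reported 410.1 → residual 0.0 km
  OCWA: calculated 227.4 vs reported 227.4 → residual 0.0 km
  HOPS: calculated 360.2 vs reported 413.9 → residual 53.7 km
  HAWA: calculated 106.6 vs reported 106.6 → residual 0.0 km
HLID, OCWA, HAWA are mutually consistent (residuals ≈ 0); HOPS is off by 53.7 km.

HOPS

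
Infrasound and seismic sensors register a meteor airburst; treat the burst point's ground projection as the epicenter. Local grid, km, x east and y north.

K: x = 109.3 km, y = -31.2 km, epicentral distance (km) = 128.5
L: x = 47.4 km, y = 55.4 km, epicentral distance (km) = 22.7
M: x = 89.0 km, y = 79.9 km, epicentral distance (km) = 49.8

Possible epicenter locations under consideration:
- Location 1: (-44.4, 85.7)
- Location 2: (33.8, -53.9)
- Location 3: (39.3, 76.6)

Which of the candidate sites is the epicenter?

Location 3

For each candidate, compare |candidate − station| to the reported distance:
Location 1: residuals K 64.6, L 74.0, M 83.7 → max 83.7 km
Location 2: residuals K 49.7, L 87.4, M 94.9 → max 94.9 km
Location 3: residuals K 0.0, L 0.0, M 0.0 → max 0.0 km
Only Location 3 has all residuals ≈ 0.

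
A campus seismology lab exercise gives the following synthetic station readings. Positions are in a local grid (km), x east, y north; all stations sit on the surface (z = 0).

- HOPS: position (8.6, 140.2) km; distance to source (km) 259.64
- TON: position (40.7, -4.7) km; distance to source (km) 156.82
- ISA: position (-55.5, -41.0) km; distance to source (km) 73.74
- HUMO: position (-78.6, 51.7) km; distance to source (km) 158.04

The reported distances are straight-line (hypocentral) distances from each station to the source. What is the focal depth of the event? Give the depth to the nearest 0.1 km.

Each station gives a sphere (x−x_i)² + (y−y_i)² + z² = d_i² (stations at z=0).
Subtracting the HOPS sphere from TON and ISA: z² cancels, leaving linear equations in x and y:
64.2 x − 289.8 y = 24769.00
-128.2 x − 362.4 y = 47006.59
Solving: x ≈ -76.901, y ≈ -102.505 km (keep extra digits for the depth step; rounded: -76.9, -102.5).
Then from the HOPS sphere: z² = 259.64² − (x − 8.6)² − (y − 140.2)² with x = -76.901, y = -102.505, so z ≈ 34.595 ≈ 34.6 km.
Check against HUMO (with the unrounded solution): distance 158.05 ≈ 158.04 km. ✓

z ≈ 34.6 km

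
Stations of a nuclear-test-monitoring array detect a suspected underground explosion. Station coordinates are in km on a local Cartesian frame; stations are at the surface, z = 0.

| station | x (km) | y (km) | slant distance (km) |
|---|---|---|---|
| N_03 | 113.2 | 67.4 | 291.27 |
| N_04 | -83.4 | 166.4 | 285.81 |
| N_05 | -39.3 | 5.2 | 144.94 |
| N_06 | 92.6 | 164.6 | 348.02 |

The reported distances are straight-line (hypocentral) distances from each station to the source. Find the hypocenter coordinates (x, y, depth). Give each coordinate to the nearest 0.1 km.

x ≈ -110.3 km, y ≈ -115.8 km, depth ≈ 36.4 km

Each station gives a sphere (x−x_i)² + (y−y_i)² + z² = d_i² (stations at z=0).
Subtracting the N_03 sphere from N_04 and N_05: z² cancels, leaving linear equations in x and y:
-393.2 x + 198.0 y = 20438.38
-305.0 x − 124.4 y = 48045.14
Solving: x ≈ -110.293, y ≈ -115.802 km (keep extra digits for the depth step; rounded: -110.3, -115.8).
Then from the N_03 sphere: z² = 291.27² − (x − 113.2)² − (y − 67.4)² with x = -110.293, y = -115.802, so z ≈ 36.416 ≈ 36.4 km.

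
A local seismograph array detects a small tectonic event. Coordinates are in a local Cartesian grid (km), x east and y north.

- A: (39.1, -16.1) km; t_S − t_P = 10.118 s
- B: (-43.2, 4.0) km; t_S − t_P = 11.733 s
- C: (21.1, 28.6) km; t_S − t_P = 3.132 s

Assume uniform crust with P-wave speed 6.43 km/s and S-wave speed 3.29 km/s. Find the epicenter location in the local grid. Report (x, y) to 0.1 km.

(21.3, 49.7)

Distance from S−P lag: d = Δt · v_P v_S / (v_P − v_S) = Δt · (6.43·3.29)/(6.43−3.29) ≈ 6.7372·Δt.
So d_A = 68.17, d_B = 79.05, d_C = 21.10 km.
Circle about each station: (x − 39.1)² + (y + 16.1)² = 68.17²; (x + 43.2)² + (y − 4.0)² = 79.05²; (x − 21.1)² + (y − 28.6)² = 21.10².
Subtracting pairs of circle equations eliminates x²+y² and gives linear equations (the radical axes):
-164.6 x + 40.2 y = -1507.53
-36.0 x + 89.4 y = 3677.09
Solving the 2×2 system: x ≈ 21.3, y ≈ 49.7 km.
Check against A (with the unrounded x, y): √((x − 39.1)²+(y + 16.1)²) = 68.17 ≈ 68.17 km. ✓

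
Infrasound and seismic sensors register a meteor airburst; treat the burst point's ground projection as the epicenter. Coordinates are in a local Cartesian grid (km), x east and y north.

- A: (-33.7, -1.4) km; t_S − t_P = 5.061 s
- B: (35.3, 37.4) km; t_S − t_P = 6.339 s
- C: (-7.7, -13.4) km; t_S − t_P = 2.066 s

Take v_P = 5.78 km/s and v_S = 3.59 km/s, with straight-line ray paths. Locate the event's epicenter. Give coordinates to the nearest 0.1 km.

Distance from S−P lag: d = Δt · v_P v_S / (v_P − v_S) = Δt · (5.78·3.59)/(5.78−3.59) ≈ 9.4750·Δt.
So d_A = 47.95, d_B = 60.06, d_C = 19.58 km.
Circle about each station: (x + 33.7)² + (y + 1.4)² = 47.95²; (x − 35.3)² + (y − 37.4)² = 60.06²; (x + 7.7)² + (y + 13.4)² = 19.58².
Subtracting the A equation from the B and C equations removes the quadratic terms:
138.0 x + 77.6 y = 199.20
52.0 x − 24.0 y = 1017.03
Solving the 2×2 system: x ≈ 11.4, y ≈ -17.7 km.

(11.4, -17.7)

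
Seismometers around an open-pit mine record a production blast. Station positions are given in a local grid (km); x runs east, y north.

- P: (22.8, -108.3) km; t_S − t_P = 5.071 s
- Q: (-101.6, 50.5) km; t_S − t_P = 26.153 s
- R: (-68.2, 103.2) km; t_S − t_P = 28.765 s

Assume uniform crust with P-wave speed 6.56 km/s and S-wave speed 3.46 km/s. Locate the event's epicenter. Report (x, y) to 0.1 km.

41.8 km east, -76.4 km north

Distance from S−P lag: d = Δt · v_P v_S / (v_P − v_S) = Δt · (6.56·3.46)/(6.56−3.46) ≈ 7.3218·Δt.
So d_P = 37.13, d_Q = 191.49, d_R = 210.61 km.
Circle about each station: (x − 22.8)² + (y + 108.3)² = 37.13²; (x + 101.6)² + (y − 50.5)² = 191.49²; (x + 68.2)² + (y − 103.2)² = 210.61².
Subtracting pairs of circle equations eliminates x²+y² and gives linear equations (the radical axes):
-248.8 x + 317.6 y = -34665.70
-182.0 x + 423.0 y = -39925.19
Solving the 2×2 system: x ≈ 41.8, y ≈ -76.4 km.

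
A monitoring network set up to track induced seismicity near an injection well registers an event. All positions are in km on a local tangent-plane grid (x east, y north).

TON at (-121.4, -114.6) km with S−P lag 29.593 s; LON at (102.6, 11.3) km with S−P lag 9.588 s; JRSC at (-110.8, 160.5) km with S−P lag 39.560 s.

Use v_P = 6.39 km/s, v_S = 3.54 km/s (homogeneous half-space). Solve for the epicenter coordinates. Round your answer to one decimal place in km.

(108.1, -64.6)

Distance from S−P lag: d = Δt · v_P v_S / (v_P − v_S) = Δt · (6.39·3.54)/(6.39−3.54) ≈ 7.9371·Δt.
So d_TON = 234.88, d_LON = 76.10, d_JRSC = 313.99 km.
Circle about each station: (x + 121.4)² + (y + 114.6)² = 234.88²; (x − 102.6)² + (y − 11.3)² = 76.10²; (x + 110.8)² + (y − 160.5)² = 313.99².
Subtracting pairs of circle equations eliminates x²+y² and gives linear equations (the radical axes):
448.0 x + 251.8 y = 32160.73
21.2 x + 550.2 y = -33255.34
Solving the 2×2 system: x ≈ 108.1, y ≈ -64.6 km.
Check against TON (with the unrounded x, y): √((x + 121.4)²+(y + 114.6)²) = 234.88 ≈ 234.88 km. ✓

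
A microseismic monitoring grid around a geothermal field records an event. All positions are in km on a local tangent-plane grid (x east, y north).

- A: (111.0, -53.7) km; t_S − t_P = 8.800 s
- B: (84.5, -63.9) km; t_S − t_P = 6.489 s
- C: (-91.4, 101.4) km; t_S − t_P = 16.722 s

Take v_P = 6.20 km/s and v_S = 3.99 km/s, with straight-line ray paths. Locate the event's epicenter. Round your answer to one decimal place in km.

Distance from S−P lag: d = Δt · v_P v_S / (v_P − v_S) = Δt · (6.20·3.99)/(6.20−3.99) ≈ 11.1937·Δt.
So d_A = 98.50, d_B = 72.64, d_C = 187.18 km.
Circle about each station: (x − 111.0)² + (y + 53.7)² = 98.50²; (x − 84.5)² + (y + 63.9)² = 72.64²; (x + 91.4)² + (y − 101.4)² = 187.18².
Subtracting pairs of circle equations eliminates x²+y² and gives linear equations (the radical axes):
-53.0 x − 20.4 y = 444.45
-404.8 x + 310.2 y = -21902.87
Solving the 2×2 system: x ≈ 12.5, y ≈ -54.3 km.

x ≈ 12.5 km, y ≈ -54.3 km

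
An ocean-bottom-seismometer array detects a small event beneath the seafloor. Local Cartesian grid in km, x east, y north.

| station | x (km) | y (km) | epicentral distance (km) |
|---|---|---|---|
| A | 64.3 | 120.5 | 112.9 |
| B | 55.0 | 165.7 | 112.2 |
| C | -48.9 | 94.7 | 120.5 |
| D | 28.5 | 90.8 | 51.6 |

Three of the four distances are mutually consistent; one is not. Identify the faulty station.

A

Solve using three stations at a time. Using B, C, D (subtract circle equations pairwise → linear system) gives (x, y) ≈ (64.4, 54.0).
Distances from that point to each station vs reported:
  A: calculated 66.5 vs reported 112.9 → residual 46.4 km
  B: calculated 112.1 vs reported 112.2 → residual 0.1 km
  C: calculated 120.4 vs reported 120.5 → residual 0.1 km
  D: calculated 51.5 vs reported 51.6 → residual 0.1 km
B, C, D are mutually consistent (residuals ≈ 0); A is off by 46.4 km.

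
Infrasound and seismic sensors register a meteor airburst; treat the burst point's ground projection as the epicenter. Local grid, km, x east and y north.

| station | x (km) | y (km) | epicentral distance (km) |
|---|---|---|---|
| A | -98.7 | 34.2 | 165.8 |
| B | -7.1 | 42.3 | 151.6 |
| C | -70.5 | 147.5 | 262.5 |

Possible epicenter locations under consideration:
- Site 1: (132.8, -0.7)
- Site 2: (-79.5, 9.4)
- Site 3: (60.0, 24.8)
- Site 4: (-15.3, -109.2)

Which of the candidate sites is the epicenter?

For each candidate, compare |candidate − station| to the reported distance:
Site 1: residuals A 68.3, B 5.2, C 10.9 → max 68.3 km
Site 2: residuals A 134.4, B 72.1, C 124.1 → max 134.4 km
Site 3: residuals A 6.8, B 82.3, C 83.4 → max 83.4 km
Site 4: residuals A 0.1, B 0.1, C 0.1 → max 0.1 km
Only Site 4 has all residuals ≈ 0.

Site 4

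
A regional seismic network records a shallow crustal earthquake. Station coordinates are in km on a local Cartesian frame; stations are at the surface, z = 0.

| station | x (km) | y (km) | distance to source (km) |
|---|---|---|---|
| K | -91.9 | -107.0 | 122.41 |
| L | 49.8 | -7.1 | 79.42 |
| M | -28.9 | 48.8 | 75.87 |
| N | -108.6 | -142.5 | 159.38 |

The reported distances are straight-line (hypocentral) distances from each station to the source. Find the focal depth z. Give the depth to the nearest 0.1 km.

Each station gives a sphere (x−x_i)² + (y−y_i)² + z² = d_i² (stations at z=0).
Subtracting the K sphere from L and M: z² cancels, leaving linear equations in x and y:
283.4 x + 199.8 y = -8687.49
126.0 x + 311.6 y = -7450.01
Solving: x ≈ -19.301, y ≈ -16.104 km (keep extra digits for the depth step; rounded: -19.3, -16.1).
Then from the K sphere: z² = 122.41² − (x + 91.9)² − (y + 107.0)² with x = -19.301, y = -16.104, so z ≈ 38.099 ≈ 38.1 km.
Check against N (with the unrounded solution): distance 159.38 ≈ 159.38 km. ✓

depth ≈ 38.1 km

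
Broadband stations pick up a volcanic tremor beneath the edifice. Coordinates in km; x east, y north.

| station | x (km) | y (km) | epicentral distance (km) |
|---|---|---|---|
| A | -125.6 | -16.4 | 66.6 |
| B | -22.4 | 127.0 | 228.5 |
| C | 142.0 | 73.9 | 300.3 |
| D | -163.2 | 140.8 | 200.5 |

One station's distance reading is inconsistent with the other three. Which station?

D

Solve using three stations at a time. Using A, B, C (subtract circle equations pairwise → linear system) gives (x, y) ≈ (-114.6, -82.1).
Distances from that point to each station vs reported:
  A: calculated 66.6 vs reported 66.6 → residual 0.0 km
  B: calculated 228.5 vs reported 228.5 → residual 0.0 km
  C: calculated 300.3 vs reported 300.3 → residual 0.0 km
  D: calculated 228.1 vs reported 200.5 → residual 27.6 km
A, B, C are mutually consistent (residuals ≈ 0); D is off by 27.6 km.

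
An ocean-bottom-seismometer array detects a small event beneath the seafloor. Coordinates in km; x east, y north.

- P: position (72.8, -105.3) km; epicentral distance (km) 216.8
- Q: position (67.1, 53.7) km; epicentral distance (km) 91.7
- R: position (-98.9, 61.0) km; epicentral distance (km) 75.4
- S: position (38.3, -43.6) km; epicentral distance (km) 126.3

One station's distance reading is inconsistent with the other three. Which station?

Solve using three stations at a time. Using Q, R, S (subtract circle equations pairwise → linear system) gives (x, y) ≈ (-23.7, 66.4).
Distances from that point to each station vs reported:
  P: calculated 197.0 vs reported 216.8 → residual 19.8 km
  Q: calculated 91.7 vs reported 91.7 → residual 0.0 km
  R: calculated 75.4 vs reported 75.4 → residual 0.0 km
  S: calculated 126.3 vs reported 126.3 → residual 0.0 km
Q, R, S are mutually consistent (residuals ≈ 0); P is off by 19.8 km.

P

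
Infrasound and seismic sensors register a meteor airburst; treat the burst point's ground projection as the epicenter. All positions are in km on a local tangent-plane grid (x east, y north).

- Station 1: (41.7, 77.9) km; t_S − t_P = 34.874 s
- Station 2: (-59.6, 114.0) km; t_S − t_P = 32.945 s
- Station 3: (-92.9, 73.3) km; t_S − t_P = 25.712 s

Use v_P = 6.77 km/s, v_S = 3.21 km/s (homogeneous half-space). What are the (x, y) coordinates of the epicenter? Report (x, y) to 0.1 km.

x ≈ -97.0 km, y ≈ -83.6 km

Distance from S−P lag: d = Δt · v_P v_S / (v_P − v_S) = Δt · (6.77·3.21)/(6.77−3.21) ≈ 6.1044·Δt.
So d_Station 1 = 212.89, d_Station 2 = 201.11, d_Station 3 = 156.96 km.
Circle about each station: (x − 41.7)² + (y − 77.9)² = 212.89²; (x + 59.6)² + (y − 114.0)² = 201.11²; (x + 92.9)² + (y − 73.3)² = 156.96².
Subtracting the Station 1 equation from the Station 2 and Station 3 equations removes the quadratic terms:
-202.6 x + 72.2 y = 13617.78
-269.2 x − 9.2 y = 26881.71
Solving the 2×2 system: x ≈ -97.0, y ≈ -83.6 km.
Check against Station 1 (with the unrounded x, y): √((x − 41.7)²+(y − 77.9)²) = 212.87 ≈ 212.89 km. ✓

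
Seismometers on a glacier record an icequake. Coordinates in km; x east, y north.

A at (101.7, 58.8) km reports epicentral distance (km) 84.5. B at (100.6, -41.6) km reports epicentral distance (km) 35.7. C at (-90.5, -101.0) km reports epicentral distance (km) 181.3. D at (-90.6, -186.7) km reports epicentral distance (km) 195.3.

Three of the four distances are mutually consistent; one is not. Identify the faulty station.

Solve using three stations at a time. Using A, B, C (subtract circle equations pairwise → linear system) gives (x, y) ≈ (71.9, -20.3).
Distances from that point to each station vs reported:
  A: calculated 84.5 vs reported 84.5 → residual 0.0 km
  B: calculated 35.8 vs reported 35.7 → residual 0.1 km
  C: calculated 181.3 vs reported 181.3 → residual 0.0 km
  D: calculated 232.6 vs reported 195.3 → residual 37.3 km
A, B, C are mutually consistent (residuals ≈ 0); D is off by 37.3 km.

D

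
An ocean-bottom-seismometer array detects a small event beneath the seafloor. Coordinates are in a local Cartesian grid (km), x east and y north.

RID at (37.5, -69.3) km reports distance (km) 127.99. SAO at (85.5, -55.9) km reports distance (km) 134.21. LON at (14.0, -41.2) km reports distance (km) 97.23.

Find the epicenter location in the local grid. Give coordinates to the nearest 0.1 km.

Circle about each station: (x − 37.5)² + (y + 69.3)² = 127.99²; (x − 85.5)² + (y + 55.9)² = 134.21²; (x − 14.0)² + (y + 41.2)² = 97.23².
Subtracting the RID equation from the SAO and LON equations removes the quadratic terms:
96.0 x + 26.8 y = 2595.44
-47.0 x + 56.2 y = 2612.47
Solving the 2×2 system: x ≈ 11.4, y ≈ 56.0 km.

11.4 km east, 56.0 km north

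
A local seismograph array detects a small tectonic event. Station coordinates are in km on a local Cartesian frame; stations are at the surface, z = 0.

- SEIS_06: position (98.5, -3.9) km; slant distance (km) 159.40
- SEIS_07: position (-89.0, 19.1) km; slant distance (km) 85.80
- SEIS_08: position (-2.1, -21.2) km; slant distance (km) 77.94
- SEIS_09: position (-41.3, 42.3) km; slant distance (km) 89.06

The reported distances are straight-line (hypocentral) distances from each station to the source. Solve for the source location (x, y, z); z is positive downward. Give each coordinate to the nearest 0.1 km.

Each station gives a sphere (x−x_i)² + (y−y_i)² + z² = d_i² (stations at z=0).
Subtracting the SEIS_06 sphere from SEIS_07 and SEIS_08: z² cancels, leaving linear equations in x and y:
-375.0 x + 46.0 y = 16615.07
-201.2 x − 34.6 y = 10070.11
Solving: x ≈ -46.698, y ≈ -19.493 km (keep extra digits for the depth step; rounded: -46.7, -19.5).
Then from the SEIS_06 sphere: z² = 159.40² − (x − 98.5)² − (y + 3.9)² with x = -46.698, y = -19.493, so z ≈ 63.896 ≈ 63.9 km.

(-46.7, -19.5, 63.9)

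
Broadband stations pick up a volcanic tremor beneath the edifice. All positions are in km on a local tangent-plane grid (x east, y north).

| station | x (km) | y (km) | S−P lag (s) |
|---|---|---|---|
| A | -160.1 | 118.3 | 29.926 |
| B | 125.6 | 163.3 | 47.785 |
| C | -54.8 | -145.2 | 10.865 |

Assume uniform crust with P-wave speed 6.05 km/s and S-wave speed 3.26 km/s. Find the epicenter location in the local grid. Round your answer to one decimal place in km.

Distance from S−P lag: d = Δt · v_P v_S / (v_P − v_S) = Δt · (6.05·3.26)/(6.05−3.26) ≈ 7.0692·Δt.
So d_A = 211.55, d_B = 337.80, d_C = 76.81 km.
Circle about each station: (x + 160.1)² + (y − 118.3)² = 211.55²; (x − 125.6)² + (y − 163.3)² = 337.80²; (x + 54.8)² + (y + 145.2)² = 76.81².
Subtracting pairs of circle equations eliminates x²+y² and gives linear equations (the radical axes):
571.4 x + 90.0 y = -66540.09
210.6 x − 527.0 y = 23312.81
Solving the 2×2 system: x ≈ -103.0, y ≈ -85.4 km.
Check against A (with the unrounded x, y): √((x + 160.1)²+(y − 118.3)²) = 211.55 ≈ 211.55 km. ✓

x ≈ -103.0 km, y ≈ -85.4 km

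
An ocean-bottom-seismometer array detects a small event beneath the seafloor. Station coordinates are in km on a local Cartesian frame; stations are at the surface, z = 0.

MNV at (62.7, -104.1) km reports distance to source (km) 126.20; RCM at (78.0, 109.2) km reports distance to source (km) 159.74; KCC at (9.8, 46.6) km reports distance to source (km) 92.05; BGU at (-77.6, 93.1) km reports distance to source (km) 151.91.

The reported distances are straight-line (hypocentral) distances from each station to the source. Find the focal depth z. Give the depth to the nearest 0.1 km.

z ≈ 68.0 km

Each station gives a sphere (x−x_i)² + (y−y_i)² + z² = d_i² (stations at z=0).
Subtracting the MNV sphere from RCM and KCC: z² cancels, leaving linear equations in x and y:
30.6 x + 426.6 y = -6349.89
-105.8 x + 301.4 y = -5047.26
Solving: x ≈ 4.402, y ≈ -15.201 km (keep extra digits for the depth step; rounded: 4.4, -15.2).
Then from the MNV sphere: z² = 126.20² − (x − 62.7)² − (y + 104.1)² with x = 4.402, y = -15.201, so z ≈ 68.006 ≈ 68.0 km.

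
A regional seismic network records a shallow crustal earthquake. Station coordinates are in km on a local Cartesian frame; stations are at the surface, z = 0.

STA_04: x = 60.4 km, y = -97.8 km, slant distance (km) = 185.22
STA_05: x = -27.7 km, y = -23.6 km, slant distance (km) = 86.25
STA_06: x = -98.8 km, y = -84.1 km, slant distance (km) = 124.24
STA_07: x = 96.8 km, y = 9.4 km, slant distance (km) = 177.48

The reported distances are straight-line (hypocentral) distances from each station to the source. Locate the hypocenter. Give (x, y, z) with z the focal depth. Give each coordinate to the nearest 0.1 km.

Each station gives a sphere (x−x_i)² + (y−y_i)² + z² = d_i² (stations at z=0).
Subtracting the STA_04 sphere from STA_05 and STA_06: z² cancels, leaving linear equations in x and y:
-176.2 x + 148.4 y = 14978.64
-318.4 x + 27.4 y = 22492.12
Solving: x ≈ -69.006, y ≈ 19.001 km (keep extra digits for the depth step; rounded: -69.0, 19.0).
Then from the STA_04 sphere: z² = 185.22² − (x − 60.4)² − (y + 97.8)² with x = -69.006, y = 19.001, so z ≈ 62.594 ≈ 62.6 km.

(-69.0, 19.0, 62.6)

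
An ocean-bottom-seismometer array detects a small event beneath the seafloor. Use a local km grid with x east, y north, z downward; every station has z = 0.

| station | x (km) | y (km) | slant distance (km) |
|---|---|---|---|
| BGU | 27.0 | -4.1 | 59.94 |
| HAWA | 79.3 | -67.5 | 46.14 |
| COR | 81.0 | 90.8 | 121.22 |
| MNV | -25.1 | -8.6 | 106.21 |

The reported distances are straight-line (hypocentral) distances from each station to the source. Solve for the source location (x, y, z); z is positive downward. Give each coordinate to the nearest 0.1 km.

x ≈ 76.6 km, y ≈ -28.0 km, depth ≈ 23.7 km

Each station gives a sphere (x−x_i)² + (y−y_i)² + z² = d_i² (stations at z=0).
Subtracting the BGU sphere from HAWA and COR: z² cancels, leaving linear equations in x and y:
104.6 x − 126.8 y = 11562.83
108.0 x + 189.8 y = 2958.35
Solving: x ≈ 76.600, y ≈ -28.000 km (keep extra digits for the depth step; rounded: 76.6, -28.0).
Then from the BGU sphere: z² = 59.94² − (x − 27.0)² − (y + 4.1)² with x = 76.600, y = -28.000, so z ≈ 23.695 ≈ 23.7 km.
Check against MNV (with the unrounded solution): distance 106.21 ≈ 106.21 km. ✓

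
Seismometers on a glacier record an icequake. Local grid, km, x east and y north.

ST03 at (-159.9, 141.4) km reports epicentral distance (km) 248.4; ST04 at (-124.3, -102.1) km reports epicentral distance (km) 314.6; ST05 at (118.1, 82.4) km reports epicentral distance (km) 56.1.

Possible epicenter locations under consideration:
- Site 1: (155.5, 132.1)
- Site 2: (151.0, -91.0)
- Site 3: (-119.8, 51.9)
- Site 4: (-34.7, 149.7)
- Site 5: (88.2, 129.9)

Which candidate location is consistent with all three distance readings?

Site 5

For each candidate, compare |candidate − station| to the reported distance:
Site 1: residuals ST03 67.1, ST04 50.3, ST05 6.1 → max 67.1 km
Site 2: residuals ST03 139.8, ST04 39.1, ST05 120.4 → max 139.8 km
Site 3: residuals ST03 150.3, ST04 160.5, ST05 183.7 → max 183.7 km
Site 4: residuals ST03 122.9, ST04 47.3, ST05 110.9 → max 122.9 km
Site 5: residuals ST03 0.0, ST04 0.0, ST05 0.0 → max 0.0 km
Only Site 5 has all residuals ≈ 0.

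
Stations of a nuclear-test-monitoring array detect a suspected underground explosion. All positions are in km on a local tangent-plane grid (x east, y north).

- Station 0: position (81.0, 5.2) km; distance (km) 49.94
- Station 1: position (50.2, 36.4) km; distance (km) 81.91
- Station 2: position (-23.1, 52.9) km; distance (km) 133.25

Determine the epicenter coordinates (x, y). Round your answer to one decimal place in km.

Circle about each station: (x − 81.0)² + (y − 5.2)² = 49.94²; (x − 50.2)² + (y − 36.4)² = 81.91²; (x + 23.1)² + (y − 52.9)² = 133.25².
Subtracting the Station 0 equation from the Station 1 and Station 2 equations removes the quadratic terms:
-61.6 x + 62.4 y = -6958.28
-208.2 x + 95.4 y = -18517.58
Solving the 2×2 system: x ≈ 69.1, y ≈ -43.3 km.
Check against Station 0 (with the unrounded x, y): √((x − 81.0)²+(y − 5.2)²) = 49.93 ≈ 49.94 km. ✓

(69.1, -43.3)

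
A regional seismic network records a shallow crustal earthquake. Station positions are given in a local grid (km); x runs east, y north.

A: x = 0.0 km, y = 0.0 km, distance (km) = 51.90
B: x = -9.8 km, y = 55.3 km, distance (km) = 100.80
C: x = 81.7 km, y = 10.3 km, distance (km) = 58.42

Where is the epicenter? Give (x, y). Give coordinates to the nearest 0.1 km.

Circle about each station: x² + y² = 51.90²; (x + 9.8)² + (y − 55.3)² = 100.80²; (x − 81.7)² + (y − 10.3)² = 58.42².
Subtracting the A equation from the B and C equations removes the quadratic terms:
-19.6 x + 110.6 y = -4312.90
163.4 x + 20.6 y = 6061.69
Solving the 2×2 system: x ≈ 41.1, y ≈ -31.7 km.

x ≈ 41.1 km, y ≈ -31.7 km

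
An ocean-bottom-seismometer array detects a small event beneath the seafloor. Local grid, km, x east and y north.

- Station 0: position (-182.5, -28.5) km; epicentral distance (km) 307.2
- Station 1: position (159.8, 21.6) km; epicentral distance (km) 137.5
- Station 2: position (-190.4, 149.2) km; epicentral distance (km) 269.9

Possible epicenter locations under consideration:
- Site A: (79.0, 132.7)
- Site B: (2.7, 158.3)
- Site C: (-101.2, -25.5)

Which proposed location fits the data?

For each candidate, compare |candidate − station| to the reported distance:
Site A: residuals Station 0 0.0, Station 1 0.1, Station 2 0.0 → max 0.1 km
Site B: residuals Station 0 44.2, Station 1 70.7, Station 2 76.6 → max 76.6 km
Site C: residuals Station 0 225.8, Station 1 127.7, Station 2 73.7 → max 225.8 km
Only Site A has all residuals ≈ 0.

Site A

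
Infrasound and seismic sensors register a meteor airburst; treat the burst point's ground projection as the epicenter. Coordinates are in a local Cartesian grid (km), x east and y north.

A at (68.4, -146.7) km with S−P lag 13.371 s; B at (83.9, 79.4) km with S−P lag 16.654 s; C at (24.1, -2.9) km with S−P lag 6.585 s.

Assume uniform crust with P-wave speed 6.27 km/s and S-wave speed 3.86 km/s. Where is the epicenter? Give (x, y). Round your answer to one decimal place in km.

Distance from S−P lag: d = Δt · v_P v_S / (v_P − v_S) = Δt · (6.27·3.86)/(6.27−3.86) ≈ 10.0424·Δt.
So d_A = 134.28, d_B = 167.25, d_C = 66.13 km.
Circle about each station: (x − 68.4)² + (y + 146.7)² = 134.28²; (x − 83.9)² + (y − 79.4)² = 167.25²; (x − 24.1)² + (y + 2.9)² = 66.13².
Subtracting the A equation from the B and C equations removes the quadratic terms:
31.0 x + 452.2 y = -22797.32
-88.6 x + 287.6 y = -11952.29
Solving the 2×2 system: x ≈ -23.5, y ≈ -48.8 km.

(-23.5, -48.8)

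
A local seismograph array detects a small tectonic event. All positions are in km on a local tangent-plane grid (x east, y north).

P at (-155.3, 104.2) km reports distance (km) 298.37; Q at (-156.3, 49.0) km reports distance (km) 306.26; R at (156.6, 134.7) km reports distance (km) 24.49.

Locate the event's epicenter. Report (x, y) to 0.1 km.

Circle about each station: (x + 155.3)² + (y − 104.2)² = 298.37²; (x + 156.3)² + (y − 49.0)² = 306.26²; (x − 156.6)² + (y − 134.7)² = 24.49².
Subtracting the P equation from the Q and R equations removes the quadratic terms:
-2.0 x − 110.4 y = -12915.57
623.8 x + 61.0 y = 96116.82
Solving the 2×2 system: x ≈ 142.9, y ≈ 114.4 km.

(142.9, 114.4)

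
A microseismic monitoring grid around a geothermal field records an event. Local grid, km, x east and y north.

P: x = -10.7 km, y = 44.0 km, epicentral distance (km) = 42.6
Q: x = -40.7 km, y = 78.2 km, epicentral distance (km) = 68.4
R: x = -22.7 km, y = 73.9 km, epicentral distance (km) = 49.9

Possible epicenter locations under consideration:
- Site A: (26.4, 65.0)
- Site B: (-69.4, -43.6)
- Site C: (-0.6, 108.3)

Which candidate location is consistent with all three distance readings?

For each candidate, compare |candidate − station| to the reported distance:
Site A: residuals P 0.0, Q 0.0, R 0.0 → max 0.0 km
Site B: residuals P 62.8, Q 56.7, R 76.5 → max 76.5 km
Site C: residuals P 22.5, Q 18.3, R 9.0 → max 22.5 km
Only Site A has all residuals ≈ 0.

Site A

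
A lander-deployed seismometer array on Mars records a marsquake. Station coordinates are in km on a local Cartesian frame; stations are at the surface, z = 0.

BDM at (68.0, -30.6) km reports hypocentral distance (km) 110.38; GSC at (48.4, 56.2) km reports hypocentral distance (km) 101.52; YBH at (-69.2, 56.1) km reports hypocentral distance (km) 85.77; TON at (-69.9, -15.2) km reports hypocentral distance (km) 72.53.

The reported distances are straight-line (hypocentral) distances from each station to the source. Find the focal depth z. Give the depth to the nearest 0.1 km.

51.3 km

Each station gives a sphere (x−x_i)² + (y−y_i)² + z² = d_i² (stations at z=0).
Subtracting the BDM sphere from GSC and YBH: z² cancels, leaving linear equations in x and y:
-39.2 x + 173.6 y = 1818.07
-274.4 x + 173.4 y = 7202.74
Solving: x ≈ -22.899, y ≈ 5.302 km (keep extra digits for the depth step; rounded: -22.9, 5.3).
Then from the BDM sphere: z² = 110.38² − (x − 68.0)² − (y + 30.6)² with x = -22.899, y = 5.302, so z ≈ 51.305 ≈ 51.3 km.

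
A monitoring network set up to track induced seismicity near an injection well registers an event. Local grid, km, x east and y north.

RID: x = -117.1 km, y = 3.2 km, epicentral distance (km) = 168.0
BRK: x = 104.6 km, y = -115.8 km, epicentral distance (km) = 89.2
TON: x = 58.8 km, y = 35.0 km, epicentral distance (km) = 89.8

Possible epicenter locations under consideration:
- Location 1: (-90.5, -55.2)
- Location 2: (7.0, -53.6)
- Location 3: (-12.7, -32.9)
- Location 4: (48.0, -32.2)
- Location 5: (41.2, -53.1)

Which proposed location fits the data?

For each candidate, compare |candidate − station| to the reported distance:
Location 1: residuals RID 103.8, BRK 115.1, TON 84.6 → max 115.1 km
Location 2: residuals RID 31.5, BRK 26.5, TON 12.8 → max 31.5 km
Location 3: residuals RID 57.5, BRK 54.4, TON 8.8 → max 57.5 km
Location 4: residuals RID 0.9, BRK 11.8, TON 21.7 → max 21.7 km
Location 5: residuals RID 0.0, BRK 0.0, TON 0.0 → max 0.0 km
Only Location 5 has all residuals ≈ 0.

Location 5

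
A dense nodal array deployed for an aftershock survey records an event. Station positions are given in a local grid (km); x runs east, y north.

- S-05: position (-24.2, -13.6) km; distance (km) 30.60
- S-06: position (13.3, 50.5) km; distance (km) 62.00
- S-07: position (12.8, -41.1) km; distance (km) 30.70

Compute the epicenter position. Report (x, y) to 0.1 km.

(6.3, -11.1)

Circle about each station: (x + 24.2)² + (y + 13.6)² = 30.60²; (x − 13.3)² + (y − 50.5)² = 62.00²; (x − 12.8)² + (y + 41.1)² = 30.70².
Subtracting pairs of circle equations eliminates x²+y² and gives linear equations (the radical axes):
75.0 x + 128.2 y = -951.10
74.0 x − 55.0 y = 1076.32
Solving the 2×2 system: x ≈ 6.3, y ≈ -11.1 km.
Check against S-05 (with the unrounded x, y): √((x + 24.2)²+(y + 13.6)²) = 30.60 ≈ 30.60 km. ✓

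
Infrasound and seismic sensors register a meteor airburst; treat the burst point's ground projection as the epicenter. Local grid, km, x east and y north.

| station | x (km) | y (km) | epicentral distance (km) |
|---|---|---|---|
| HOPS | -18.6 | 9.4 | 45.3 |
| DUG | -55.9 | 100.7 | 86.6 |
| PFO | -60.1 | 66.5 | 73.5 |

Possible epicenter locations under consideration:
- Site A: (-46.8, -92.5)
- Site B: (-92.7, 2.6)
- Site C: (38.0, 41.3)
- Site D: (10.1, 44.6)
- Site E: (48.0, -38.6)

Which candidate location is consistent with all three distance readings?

Site D

For each candidate, compare |candidate − station| to the reported distance:
Site A: residuals HOPS 60.4, DUG 106.8, PFO 86.1 → max 106.8 km
Site B: residuals HOPS 29.1, DUG 18.2, PFO 1.8 → max 29.1 km
Site C: residuals HOPS 19.7, DUG 24.5, PFO 27.8 → max 27.8 km
Site D: residuals HOPS 0.1, DUG 0.0, PFO 0.0 → max 0.1 km
Site E: residuals HOPS 36.8, DUG 87.2, PFO 77.3 → max 87.2 km
Only Site D has all residuals ≈ 0.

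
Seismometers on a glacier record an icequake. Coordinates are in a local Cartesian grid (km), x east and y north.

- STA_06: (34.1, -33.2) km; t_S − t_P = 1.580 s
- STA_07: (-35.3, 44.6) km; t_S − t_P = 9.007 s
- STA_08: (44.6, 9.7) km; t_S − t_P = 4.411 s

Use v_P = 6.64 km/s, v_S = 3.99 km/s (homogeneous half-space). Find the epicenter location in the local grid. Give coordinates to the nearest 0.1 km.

Distance from S−P lag: d = Δt · v_P v_S / (v_P − v_S) = Δt · (6.64·3.99)/(6.64−3.99) ≈ 9.9976·Δt.
So d_STA_06 = 15.80, d_STA_07 = 90.05, d_STA_08 = 44.10 km.
Circle about each station: (x − 34.1)² + (y + 33.2)² = 15.80²; (x + 35.3)² + (y − 44.6)² = 90.05²; (x − 44.6)² + (y − 9.7)² = 44.10².
Subtracting the STA_06 equation from the STA_07 and STA_08 equations removes the quadratic terms:
-138.8 x + 155.6 y = -6889.16
21.0 x + 85.8 y = -1876.97
Solving the 2×2 system: x ≈ 19.7, y ≈ -26.7 km.

19.7 km east, -26.7 km north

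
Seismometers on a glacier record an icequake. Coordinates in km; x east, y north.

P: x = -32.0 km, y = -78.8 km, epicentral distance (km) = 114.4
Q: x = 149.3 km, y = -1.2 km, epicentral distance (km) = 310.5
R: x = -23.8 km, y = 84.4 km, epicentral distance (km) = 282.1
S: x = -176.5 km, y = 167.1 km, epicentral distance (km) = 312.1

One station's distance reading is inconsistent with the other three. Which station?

Solve using three stations at a time. Using P, Q, S (subtract circle equations pairwise → linear system) gives (x, y) ≈ (-127.8, -141.2).
Distances from that point to each station vs reported:
  P: calculated 114.3 vs reported 114.4 → residual 0.1 km
  Q: calculated 310.5 vs reported 310.5 → residual 0.0 km
  R: calculated 248.4 vs reported 282.1 → residual 33.7 km
  S: calculated 312.1 vs reported 312.1 → residual 0.0 km
P, Q, S are mutually consistent (residuals ≈ 0); R is off by 33.7 km.

R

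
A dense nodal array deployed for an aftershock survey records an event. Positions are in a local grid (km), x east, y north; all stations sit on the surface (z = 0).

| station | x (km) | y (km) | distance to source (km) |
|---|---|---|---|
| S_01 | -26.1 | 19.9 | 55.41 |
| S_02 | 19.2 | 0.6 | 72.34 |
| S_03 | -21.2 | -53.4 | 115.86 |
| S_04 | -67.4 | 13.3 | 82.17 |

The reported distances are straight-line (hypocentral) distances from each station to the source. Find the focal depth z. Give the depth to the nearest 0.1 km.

Each station gives a sphere (x−x_i)² + (y−y_i)² + z² = d_i² (stations at z=0).
Subtracting the S_01 sphere from S_02 and S_03: z² cancels, leaving linear equations in x and y:
90.6 x − 38.6 y = -2871.03
9.8 x − 146.6 y = -8129.49
Solving: x ≈ -8.300, y ≈ 54.899 km (keep extra digits for the depth step; rounded: -8.3, 54.9).
Then from the S_01 sphere: z² = 55.41² − (x + 26.1)² − (y − 19.9)² with x = -8.300, y = 54.899, so z ≈ 39.096 ≈ 39.1 km.

39.1 km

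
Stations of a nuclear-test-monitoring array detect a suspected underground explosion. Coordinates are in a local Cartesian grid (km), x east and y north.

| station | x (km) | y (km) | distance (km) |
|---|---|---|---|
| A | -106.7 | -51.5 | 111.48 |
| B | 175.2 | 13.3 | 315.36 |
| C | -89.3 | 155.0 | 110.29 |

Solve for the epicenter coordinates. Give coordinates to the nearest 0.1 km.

(-137.3, 55.7)

Circle about each station: (x + 106.7)² + (y + 51.5)² = 111.48²; (x − 175.2)² + (y − 13.3)² = 315.36²; (x + 89.3)² + (y − 155.0)² = 110.29².
Subtracting the A equation from the B and C equations removes the quadratic terms:
563.8 x + 129.6 y = -70189.35
34.8 x + 413.0 y = 18226.26
Solving the 2×2 system: x ≈ -137.3, y ≈ 55.7 km.
Check against A (with the unrounded x, y): √((x + 106.7)²+(y + 51.5)²) = 111.48 ≈ 111.48 km. ✓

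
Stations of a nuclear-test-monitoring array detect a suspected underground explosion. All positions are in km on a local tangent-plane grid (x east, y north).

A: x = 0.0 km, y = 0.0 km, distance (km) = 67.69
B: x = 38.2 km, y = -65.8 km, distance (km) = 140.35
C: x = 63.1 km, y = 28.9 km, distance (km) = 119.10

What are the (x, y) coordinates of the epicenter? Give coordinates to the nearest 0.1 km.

Circle about each station: x² + y² = 67.69²; (x − 38.2)² + (y + 65.8)² = 140.35²; (x − 63.1)² + (y − 28.9)² = 119.10².
Subtracting the A equation from the B and C equations removes the quadratic terms:
76.4 x − 131.6 y = -9327.31
126.2 x + 57.8 y = -4786.05
Solving the 2×2 system: x ≈ -55.6, y ≈ 38.6 km.
Check against A (with the unrounded x, y): √(x²+y²) = 67.69 ≈ 67.69 km. ✓

x ≈ -55.6 km, y ≈ 38.6 km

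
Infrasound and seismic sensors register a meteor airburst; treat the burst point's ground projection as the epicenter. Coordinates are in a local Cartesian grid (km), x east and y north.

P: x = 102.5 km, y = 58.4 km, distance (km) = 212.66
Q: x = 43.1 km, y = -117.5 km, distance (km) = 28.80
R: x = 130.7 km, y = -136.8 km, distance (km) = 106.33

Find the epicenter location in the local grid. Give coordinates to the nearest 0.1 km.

x ≈ 24.4 km, y ≈ -139.4 km

Circle about each station: (x − 102.5)² + (y − 58.4)² = 212.66²; (x − 43.1)² + (y + 117.5)² = 28.80²; (x − 130.7)² + (y + 136.8)² = 106.33².
Subtracting the P equation from the Q and R equations removes the quadratic terms:
-118.8 x − 351.8 y = 46141.89
56.4 x − 390.4 y = 55798.13
Solving the 2×2 system: x ≈ 24.4, y ≈ -139.4 km.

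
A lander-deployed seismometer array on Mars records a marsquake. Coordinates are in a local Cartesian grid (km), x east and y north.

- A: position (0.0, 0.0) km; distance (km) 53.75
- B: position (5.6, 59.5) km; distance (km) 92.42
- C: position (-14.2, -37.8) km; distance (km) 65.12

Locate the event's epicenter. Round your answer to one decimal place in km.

Circle about each station: x² + y² = 53.75²; (x − 5.6)² + (y − 59.5)² = 92.42²; (x + 14.2)² + (y + 37.8)² = 65.12².
Subtracting pairs of circle equations eliminates x²+y² and gives linear equations (the radical axes):
11.2 x + 119.0 y = -2080.78
-28.4 x − 75.6 y = 278.93
Solving the 2×2 system: x ≈ 49.0, y ≈ -22.1 km.

(49.0, -22.1)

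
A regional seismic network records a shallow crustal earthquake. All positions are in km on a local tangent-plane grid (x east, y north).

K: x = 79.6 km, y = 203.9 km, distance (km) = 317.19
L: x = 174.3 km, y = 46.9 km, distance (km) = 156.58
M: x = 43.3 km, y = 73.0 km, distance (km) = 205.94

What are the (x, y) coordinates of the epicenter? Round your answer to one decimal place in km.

(143.9, -106.7)

Circle about each station: (x − 79.6)² + (y − 203.9)² = 317.19²; (x − 174.3)² + (y − 46.9)² = 156.58²; (x − 43.3)² + (y − 73.0)² = 205.94².
Subtracting the K equation from the L and M equations removes the quadratic terms:
189.4 x − 314.0 y = 60760.93
-72.6 x − 261.8 y = 17490.73
Solving the 2×2 system: x ≈ 143.9, y ≈ -106.7 km.
Check against K (with the unrounded x, y): √((x − 79.6)²+(y − 203.9)²) = 317.20 ≈ 317.19 km. ✓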